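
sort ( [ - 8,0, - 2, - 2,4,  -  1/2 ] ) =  [ - 8, - 2, - 2, - 1/2, 0,4 ] 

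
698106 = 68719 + 629387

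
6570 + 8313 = 14883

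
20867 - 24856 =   -  3989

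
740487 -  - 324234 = 1064721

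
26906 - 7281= 19625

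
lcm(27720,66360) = 2189880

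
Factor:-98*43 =- 2^1*7^2 * 43^1 =- 4214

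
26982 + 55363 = 82345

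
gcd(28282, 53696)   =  2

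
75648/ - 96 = -788/1 = -788.00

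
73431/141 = 520+37/47= 520.79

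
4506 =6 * 751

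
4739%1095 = 359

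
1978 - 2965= - 987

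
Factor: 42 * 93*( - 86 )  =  -2^2*3^2*7^1*31^1*43^1  =  -  335916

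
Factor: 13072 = 2^4*19^1*43^1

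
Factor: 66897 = 3^2*7433^1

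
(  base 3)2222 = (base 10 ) 80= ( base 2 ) 1010000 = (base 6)212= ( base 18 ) 48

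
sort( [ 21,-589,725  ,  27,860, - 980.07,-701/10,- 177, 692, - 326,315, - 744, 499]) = [-980.07, - 744, - 589 , - 326,  -  177, - 701/10,21,27,315,  499, 692, 725,860] 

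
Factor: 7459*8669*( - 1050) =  - 2^1*3^1*5^2 *7^1* 7459^1*8669^1 = - 67895174550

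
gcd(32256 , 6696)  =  72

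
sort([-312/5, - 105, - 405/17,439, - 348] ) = [ - 348,-105,-312/5, - 405/17,439] 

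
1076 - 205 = 871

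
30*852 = 25560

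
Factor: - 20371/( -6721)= 1567/517= 11^( - 1 )*47^( - 1) * 1567^1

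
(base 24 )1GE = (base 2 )1111001110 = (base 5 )12344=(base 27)192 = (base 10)974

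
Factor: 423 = 3^2*47^1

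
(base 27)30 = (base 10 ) 81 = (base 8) 121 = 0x51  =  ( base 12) 69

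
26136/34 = 13068/17 = 768.71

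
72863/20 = 72863/20 = 3643.15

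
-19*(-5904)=112176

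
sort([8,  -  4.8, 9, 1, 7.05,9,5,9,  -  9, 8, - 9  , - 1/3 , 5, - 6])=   [ - 9,-9, - 6, - 4.8, - 1/3, 1,5, 5,7.05,8, 8,9,9,9]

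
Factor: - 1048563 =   -  3^2*116507^1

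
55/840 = 11/168 = 0.07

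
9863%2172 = 1175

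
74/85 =74/85= 0.87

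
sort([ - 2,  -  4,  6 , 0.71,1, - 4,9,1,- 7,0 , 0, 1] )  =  [-7, - 4, - 4 , - 2, 0, 0, 0.71, 1,1,1 , 6 , 9]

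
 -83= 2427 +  - 2510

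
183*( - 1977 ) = -361791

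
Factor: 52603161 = 3^1 * 13^1*59^1*22861^1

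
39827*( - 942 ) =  - 37517034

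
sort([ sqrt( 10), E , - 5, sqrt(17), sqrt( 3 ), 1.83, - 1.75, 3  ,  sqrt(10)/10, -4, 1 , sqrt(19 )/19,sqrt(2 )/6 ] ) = [ - 5, - 4, - 1.75,sqrt( 19) /19,sqrt(2)/6,sqrt(10 )/10,1 , sqrt ( 3 ),1.83, E,3, sqrt(10),  sqrt ( 17)]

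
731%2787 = 731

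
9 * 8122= 73098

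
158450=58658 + 99792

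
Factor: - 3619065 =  - 3^1*5^1*241271^1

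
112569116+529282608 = 641851724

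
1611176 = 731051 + 880125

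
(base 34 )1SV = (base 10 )2139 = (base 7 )6144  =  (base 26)347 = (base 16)85B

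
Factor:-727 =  - 727^1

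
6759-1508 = 5251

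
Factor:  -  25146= -2^1*3^2  *  11^1*127^1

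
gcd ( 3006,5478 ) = 6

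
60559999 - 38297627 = 22262372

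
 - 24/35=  - 24/35 = -0.69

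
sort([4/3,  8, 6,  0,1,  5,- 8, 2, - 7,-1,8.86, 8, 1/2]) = [ - 8, - 7,-1,0, 1/2, 1, 4/3,2,5,6, 8,8, 8.86]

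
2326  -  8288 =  - 5962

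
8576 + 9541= 18117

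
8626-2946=5680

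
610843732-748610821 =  - 137767089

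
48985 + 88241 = 137226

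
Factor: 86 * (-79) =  - 2^1*43^1*79^1=- 6794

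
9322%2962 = 436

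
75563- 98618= - 23055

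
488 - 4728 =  - 4240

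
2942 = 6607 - 3665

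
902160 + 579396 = 1481556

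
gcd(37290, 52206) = 7458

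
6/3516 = 1/586 = 0.00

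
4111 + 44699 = 48810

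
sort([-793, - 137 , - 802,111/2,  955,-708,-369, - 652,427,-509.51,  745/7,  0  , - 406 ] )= [ - 802, - 793  , - 708, - 652, - 509.51, - 406,-369, - 137, 0,  111/2, 745/7, 427, 955]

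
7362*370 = 2723940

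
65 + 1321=1386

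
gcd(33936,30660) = 84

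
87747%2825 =172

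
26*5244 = 136344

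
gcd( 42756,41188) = 28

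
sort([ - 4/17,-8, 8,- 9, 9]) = [- 9,-8, - 4/17, 8, 9]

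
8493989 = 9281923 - 787934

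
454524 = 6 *75754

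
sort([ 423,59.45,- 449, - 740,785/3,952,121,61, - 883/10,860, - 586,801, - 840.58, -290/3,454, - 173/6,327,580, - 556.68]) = [ - 840.58, - 740, -586, - 556.68, -449, - 290/3, - 883/10, - 173/6, 59.45,61,121 , 785/3,327, 423,454,580, 801,860,952 ] 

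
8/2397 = 8/2397 = 0.00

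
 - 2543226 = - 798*3187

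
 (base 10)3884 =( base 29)4HR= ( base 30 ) 49E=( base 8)7454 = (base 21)8gk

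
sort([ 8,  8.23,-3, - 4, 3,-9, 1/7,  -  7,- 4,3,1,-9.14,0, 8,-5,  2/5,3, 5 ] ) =[-9.14, - 9, - 7, - 5, - 4, - 4,-3,  0,1/7,2/5, 1,3, 3,3,5,  8,8,  8.23]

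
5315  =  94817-89502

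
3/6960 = 1/2320= 0.00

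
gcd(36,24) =12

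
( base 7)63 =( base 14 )33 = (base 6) 113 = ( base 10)45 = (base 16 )2D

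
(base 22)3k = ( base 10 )86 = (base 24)3e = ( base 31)2o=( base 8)126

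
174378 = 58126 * 3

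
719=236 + 483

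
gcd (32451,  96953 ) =1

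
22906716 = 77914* 294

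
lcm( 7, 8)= 56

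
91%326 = 91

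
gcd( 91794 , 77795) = 1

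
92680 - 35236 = 57444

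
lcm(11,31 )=341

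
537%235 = 67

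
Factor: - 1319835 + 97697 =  - 2^1*611069^1= - 1222138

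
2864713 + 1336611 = 4201324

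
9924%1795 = 949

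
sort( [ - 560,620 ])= [ - 560,620 ]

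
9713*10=97130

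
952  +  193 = 1145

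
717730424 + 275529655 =993260079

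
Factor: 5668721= 53^1*106957^1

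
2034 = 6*339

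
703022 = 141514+561508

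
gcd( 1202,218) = 2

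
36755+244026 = 280781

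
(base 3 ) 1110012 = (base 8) 2042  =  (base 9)1405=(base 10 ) 1058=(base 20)2ci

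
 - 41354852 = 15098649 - 56453501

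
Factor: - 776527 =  - 71^1*  10937^1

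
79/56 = 79/56 = 1.41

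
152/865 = 152/865 = 0.18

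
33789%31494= 2295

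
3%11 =3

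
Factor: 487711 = 7^1*19^2*193^1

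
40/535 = 8/107  =  0.07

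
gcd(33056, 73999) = 1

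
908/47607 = 908/47607 = 0.02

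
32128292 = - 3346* ( - 9602)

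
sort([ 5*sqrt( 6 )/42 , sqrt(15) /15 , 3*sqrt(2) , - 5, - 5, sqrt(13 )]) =[ - 5, - 5,sqrt( 15)/15, 5*sqrt(6)/42,sqrt(13),3*sqrt( 2) ] 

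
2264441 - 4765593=-2501152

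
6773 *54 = 365742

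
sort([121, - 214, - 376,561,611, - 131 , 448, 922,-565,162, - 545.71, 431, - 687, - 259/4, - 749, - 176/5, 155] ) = [ - 749, - 687, - 565, - 545.71, - 376,-214,  -  131 , - 259/4, - 176/5,  121, 155, 162, 431, 448,561,611,922] 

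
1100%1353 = 1100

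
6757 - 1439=5318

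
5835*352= 2053920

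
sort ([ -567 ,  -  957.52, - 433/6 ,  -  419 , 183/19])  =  [  -  957.52,-567, - 419 ,-433/6, 183/19]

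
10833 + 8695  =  19528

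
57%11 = 2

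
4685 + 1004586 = 1009271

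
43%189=43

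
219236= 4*54809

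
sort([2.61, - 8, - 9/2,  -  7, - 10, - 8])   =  [-10, - 8, - 8,  -  7,- 9/2, 2.61 ] 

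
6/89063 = 6/89063 = 0.00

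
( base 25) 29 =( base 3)2012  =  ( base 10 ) 59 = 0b111011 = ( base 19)32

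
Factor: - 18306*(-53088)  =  971828928 =2^6 * 3^5*7^1*79^1*113^1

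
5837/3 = 1945 + 2/3 = 1945.67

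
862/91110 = 431/45555  =  0.01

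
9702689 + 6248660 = 15951349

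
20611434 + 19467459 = 40078893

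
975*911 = 888225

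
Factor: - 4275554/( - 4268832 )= 2^( - 4) *3^( - 1 )*53^(-1 )*479^1*839^( - 1) * 4463^1 = 2137777/2134416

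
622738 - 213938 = 408800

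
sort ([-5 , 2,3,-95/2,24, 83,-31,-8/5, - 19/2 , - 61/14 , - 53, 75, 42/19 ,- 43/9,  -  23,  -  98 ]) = [-98,- 53 , - 95/2,-31,-23, - 19/2 ,-5,- 43/9,  -  61/14, - 8/5,2,  42/19,3, 24 , 75, 83]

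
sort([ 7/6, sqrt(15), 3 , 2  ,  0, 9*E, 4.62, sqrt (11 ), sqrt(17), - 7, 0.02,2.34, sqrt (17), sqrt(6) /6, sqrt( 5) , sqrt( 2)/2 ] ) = [-7, 0,0.02, sqrt( 6)/6, sqrt(2 )/2, 7/6, 2, sqrt( 5),  2.34, 3,sqrt( 11),sqrt(15 ),sqrt(17),sqrt(17), 4.62, 9* E ] 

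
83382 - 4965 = 78417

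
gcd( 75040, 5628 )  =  1876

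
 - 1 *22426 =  - 22426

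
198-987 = -789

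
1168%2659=1168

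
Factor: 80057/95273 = 223^1 *359^1*95273^( - 1)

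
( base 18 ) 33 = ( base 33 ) 1o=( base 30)1r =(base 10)57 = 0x39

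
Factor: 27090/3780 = 43/6= 2^( - 1)*3^( - 1 )*43^1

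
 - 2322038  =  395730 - 2717768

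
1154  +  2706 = 3860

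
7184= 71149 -63965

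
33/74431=33/74431  =  0.00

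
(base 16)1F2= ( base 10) 498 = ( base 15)233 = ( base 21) 12f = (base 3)200110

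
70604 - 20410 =50194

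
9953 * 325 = 3234725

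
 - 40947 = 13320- 54267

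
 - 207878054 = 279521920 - 487399974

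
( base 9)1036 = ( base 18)266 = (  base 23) 1A3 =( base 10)762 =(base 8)1372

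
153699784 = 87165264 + 66534520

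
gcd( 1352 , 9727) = 1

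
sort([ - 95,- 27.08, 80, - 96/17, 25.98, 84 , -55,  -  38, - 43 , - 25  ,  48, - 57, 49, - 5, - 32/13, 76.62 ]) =[ - 95, - 57,-55, - 43 , - 38, - 27.08 , - 25, - 96/17, - 5, - 32/13, 25.98, 48, 49, 76.62, 80, 84 ] 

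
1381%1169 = 212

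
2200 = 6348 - 4148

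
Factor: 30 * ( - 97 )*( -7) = 20370 = 2^1*3^1*5^1*7^1*97^1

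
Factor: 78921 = 3^3*37^1*79^1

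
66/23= 66/23 = 2.87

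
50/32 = 25/16 = 1.56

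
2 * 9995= 19990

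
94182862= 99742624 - 5559762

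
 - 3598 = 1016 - 4614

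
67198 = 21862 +45336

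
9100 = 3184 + 5916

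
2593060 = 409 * 6340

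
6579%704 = 243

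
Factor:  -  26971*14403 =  - 388463313 = - 3^1*7^1*3853^1*4801^1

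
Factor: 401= 401^1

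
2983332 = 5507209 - 2523877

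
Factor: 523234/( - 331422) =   -  431/273 = -  3^(-1)*7^( - 1 )*13^(- 1 ) * 431^1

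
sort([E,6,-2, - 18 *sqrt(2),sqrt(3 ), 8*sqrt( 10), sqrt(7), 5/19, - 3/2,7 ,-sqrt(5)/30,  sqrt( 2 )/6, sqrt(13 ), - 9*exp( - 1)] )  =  [ - 18* sqrt(2), - 9 * exp( - 1) ,- 2, - 3/2,-sqrt(5 ) /30, sqrt ( 2)/6, 5/19, sqrt ( 3),sqrt (7) , E,sqrt( 13),6,  7, 8*sqrt ( 10)]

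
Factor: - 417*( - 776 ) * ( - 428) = - 2^5*3^1*97^1*107^1*139^1 = - 138497376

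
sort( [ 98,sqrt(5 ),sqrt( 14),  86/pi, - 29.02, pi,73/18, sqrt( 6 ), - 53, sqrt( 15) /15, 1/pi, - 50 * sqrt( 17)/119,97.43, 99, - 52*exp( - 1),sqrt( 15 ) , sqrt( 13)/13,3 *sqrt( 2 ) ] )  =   [  -  53, - 29.02, - 52*exp( -1 ), - 50*sqrt(  17 ) /119,sqrt(15 )/15 , sqrt( 13 )/13,1/pi,sqrt( 5 ), sqrt( 6), pi, sqrt( 14),sqrt ( 15 ),73/18,3*sqrt(  2 ), 86/pi,97.43,98,99] 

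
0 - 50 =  -50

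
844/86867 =844/86867 = 0.01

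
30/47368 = 15/23684 = 0.00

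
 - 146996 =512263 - 659259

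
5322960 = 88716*60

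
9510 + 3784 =13294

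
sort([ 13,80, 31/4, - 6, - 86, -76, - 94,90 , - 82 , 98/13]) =[ - 94, - 86 , - 82 , - 76 , - 6, 98/13, 31/4,  13 , 80, 90 ] 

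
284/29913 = 284/29913=0.01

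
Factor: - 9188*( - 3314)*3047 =2^3*11^1*277^1 * 1657^1*2297^1 = 92778200504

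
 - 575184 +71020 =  - 504164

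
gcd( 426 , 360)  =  6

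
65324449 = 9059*7211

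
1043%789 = 254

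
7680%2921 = 1838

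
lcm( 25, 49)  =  1225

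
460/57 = 460/57 = 8.07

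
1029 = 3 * 343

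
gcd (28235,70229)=1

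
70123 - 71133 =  - 1010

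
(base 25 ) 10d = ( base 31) KI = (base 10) 638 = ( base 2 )1001111110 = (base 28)mm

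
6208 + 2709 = 8917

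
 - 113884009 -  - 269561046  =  155677037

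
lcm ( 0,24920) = 0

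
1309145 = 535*2447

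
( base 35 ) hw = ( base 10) 627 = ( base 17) 22f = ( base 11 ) 520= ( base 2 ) 1001110011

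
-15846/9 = - 5282/3= - 1760.67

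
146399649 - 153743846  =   -7344197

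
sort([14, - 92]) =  [ - 92,14] 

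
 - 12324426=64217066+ - 76541492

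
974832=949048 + 25784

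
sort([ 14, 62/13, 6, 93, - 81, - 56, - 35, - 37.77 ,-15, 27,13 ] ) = [ - 81 ,-56,-37.77, - 35, - 15,62/13, 6, 13,14, 27, 93]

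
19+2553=2572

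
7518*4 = 30072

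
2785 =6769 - 3984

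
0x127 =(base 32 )97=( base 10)295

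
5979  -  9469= - 3490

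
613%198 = 19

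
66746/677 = 98 + 400/677=98.59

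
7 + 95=102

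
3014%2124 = 890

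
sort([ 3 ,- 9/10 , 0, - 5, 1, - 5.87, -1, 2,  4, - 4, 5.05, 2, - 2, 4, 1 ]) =[ - 5.87, - 5, - 4, - 2, - 1, - 9/10, 0,1, 1,2,2, 3,4, 4, 5.05]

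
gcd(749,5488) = 7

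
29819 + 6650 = 36469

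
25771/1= 25771 =25771.00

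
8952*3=26856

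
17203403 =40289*427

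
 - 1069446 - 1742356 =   -  2811802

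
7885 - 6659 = 1226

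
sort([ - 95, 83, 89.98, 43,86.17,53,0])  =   [ - 95,  0, 43, 53,83 , 86.17 , 89.98 ] 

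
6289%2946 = 397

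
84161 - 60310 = 23851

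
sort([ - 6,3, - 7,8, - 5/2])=[-7, - 6, - 5/2,3, 8 ]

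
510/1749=170/583 = 0.29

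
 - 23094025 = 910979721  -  934073746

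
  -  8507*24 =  - 204168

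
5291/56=5291/56=94.48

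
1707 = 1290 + 417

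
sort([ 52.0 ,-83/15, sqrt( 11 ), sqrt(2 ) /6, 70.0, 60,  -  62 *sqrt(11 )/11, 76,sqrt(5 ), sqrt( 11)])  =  [-62*sqrt( 11 ) /11, - 83/15, sqrt( 2)/6, sqrt(5 ) , sqrt( 11 ),sqrt( 11 ), 52.0, 60,  70.0 , 76] 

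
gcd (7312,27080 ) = 8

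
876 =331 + 545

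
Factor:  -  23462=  - 2^1*11731^1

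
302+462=764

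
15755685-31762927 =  - 16007242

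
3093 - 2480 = 613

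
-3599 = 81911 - 85510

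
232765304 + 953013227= 1185778531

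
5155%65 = 20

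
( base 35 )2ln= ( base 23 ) 61B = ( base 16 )C88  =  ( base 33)2V7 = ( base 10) 3208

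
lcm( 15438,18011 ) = 108066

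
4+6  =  10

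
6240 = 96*65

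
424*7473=3168552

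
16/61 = 16/61 = 0.26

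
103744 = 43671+60073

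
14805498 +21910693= 36716191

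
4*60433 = 241732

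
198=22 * 9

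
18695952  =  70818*264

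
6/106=3/53 = 0.06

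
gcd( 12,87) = 3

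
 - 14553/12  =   - 4851/4= -  1212.75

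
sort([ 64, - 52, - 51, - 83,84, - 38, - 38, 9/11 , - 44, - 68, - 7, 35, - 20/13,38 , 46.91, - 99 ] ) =[ - 99, - 83, - 68, - 52, - 51,  -  44, - 38, - 38,  -  7, - 20/13,9/11,35, 38, 46.91, 64, 84] 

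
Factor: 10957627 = 47^1 * 233141^1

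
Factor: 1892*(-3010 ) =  - 5694920 = - 2^3  *  5^1*7^1*11^1*43^2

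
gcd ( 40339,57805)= 1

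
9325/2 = 4662 + 1/2 = 4662.50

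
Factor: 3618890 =2^1*5^1*11^1*167^1 *197^1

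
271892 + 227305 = 499197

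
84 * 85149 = 7152516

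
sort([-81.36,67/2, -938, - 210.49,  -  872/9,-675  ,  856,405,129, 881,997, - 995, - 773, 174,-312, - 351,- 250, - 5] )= [ - 995,-938,-773, - 675  , - 351,-312, - 250,-210.49 ,- 872/9, - 81.36, - 5,67/2, 129, 174,  405,  856, 881 , 997]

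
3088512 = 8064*383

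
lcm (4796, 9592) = 9592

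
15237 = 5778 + 9459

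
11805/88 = 11805/88  =  134.15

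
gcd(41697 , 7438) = 1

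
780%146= 50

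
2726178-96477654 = -93751476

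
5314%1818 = 1678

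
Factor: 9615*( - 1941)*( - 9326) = 174048480090= 2^1*3^2*5^1*641^1*647^1*4663^1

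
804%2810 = 804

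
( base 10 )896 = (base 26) 18C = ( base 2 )1110000000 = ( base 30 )TQ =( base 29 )11q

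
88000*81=7128000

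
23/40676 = 23/40676   =  0.00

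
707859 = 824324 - 116465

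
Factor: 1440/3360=3/7 = 3^1*7^( - 1 ) 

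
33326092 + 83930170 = 117256262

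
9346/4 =4673/2  =  2336.50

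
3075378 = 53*58026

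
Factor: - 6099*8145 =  - 49676355=- 3^3*  5^1  *  19^1*107^1*181^1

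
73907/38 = 73907/38  =  1944.92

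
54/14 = 3 + 6/7  =  3.86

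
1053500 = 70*15050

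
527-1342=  - 815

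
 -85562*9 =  - 770058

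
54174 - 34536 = 19638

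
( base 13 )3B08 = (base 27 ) BG7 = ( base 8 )20412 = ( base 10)8458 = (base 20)112i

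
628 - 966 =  - 338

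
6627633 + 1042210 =7669843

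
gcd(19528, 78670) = 2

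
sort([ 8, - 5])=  [ - 5, 8]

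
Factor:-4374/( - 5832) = 3/4 = 2^(-2 ) * 3^1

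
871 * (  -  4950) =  - 4311450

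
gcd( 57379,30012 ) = 1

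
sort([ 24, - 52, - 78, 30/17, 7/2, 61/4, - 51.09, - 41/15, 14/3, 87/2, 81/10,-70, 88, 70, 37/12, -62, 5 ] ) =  [  -  78,-70,-62, - 52, - 51.09, - 41/15, 30/17, 37/12, 7/2, 14/3,5,81/10, 61/4,24,87/2, 70,88 ]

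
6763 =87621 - 80858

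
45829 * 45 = 2062305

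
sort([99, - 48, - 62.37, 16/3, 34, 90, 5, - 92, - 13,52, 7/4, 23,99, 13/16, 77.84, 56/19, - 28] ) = [ - 92, - 62.37, - 48,-28,-13, 13/16, 7/4,56/19, 5, 16/3, 23,34, 52, 77.84, 90, 99, 99]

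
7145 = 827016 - 819871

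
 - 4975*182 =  -905450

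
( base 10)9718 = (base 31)a3f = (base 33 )8UG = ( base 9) 14287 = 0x25F6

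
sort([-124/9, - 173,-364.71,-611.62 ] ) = [ - 611.62, - 364.71, - 173,-124/9 ] 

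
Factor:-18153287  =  -18153287^1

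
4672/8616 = 584/1077=0.54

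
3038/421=3038/421=7.22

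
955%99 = 64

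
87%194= 87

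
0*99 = 0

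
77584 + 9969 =87553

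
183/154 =1 + 29/154 =1.19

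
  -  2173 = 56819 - 58992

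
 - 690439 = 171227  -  861666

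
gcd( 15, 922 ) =1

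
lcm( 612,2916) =49572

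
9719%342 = 143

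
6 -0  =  6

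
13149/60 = 4383/20 = 219.15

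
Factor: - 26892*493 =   -  2^2*3^4*17^1*29^1*83^1=-  13257756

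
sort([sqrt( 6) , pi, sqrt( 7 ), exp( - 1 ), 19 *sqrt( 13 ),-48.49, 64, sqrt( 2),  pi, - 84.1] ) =[ - 84.1,-48.49, exp ( - 1),  sqrt(2), sqrt(6), sqrt (7 ),pi, pi , 64,19*sqrt( 13)]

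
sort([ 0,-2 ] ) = [ - 2, 0]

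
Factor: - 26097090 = - 2^1*3^1 *5^1*167^1*5209^1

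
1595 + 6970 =8565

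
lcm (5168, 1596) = 108528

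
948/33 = 316/11=28.73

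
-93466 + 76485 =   -  16981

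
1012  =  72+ 940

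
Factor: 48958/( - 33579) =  - 2^1*3^(  -  2)*41^(  -  1 )*269^1 =- 538/369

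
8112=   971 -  - 7141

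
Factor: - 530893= - 11^1*17^2 * 167^1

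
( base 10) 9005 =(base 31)9bf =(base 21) k8h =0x232D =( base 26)d89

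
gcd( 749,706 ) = 1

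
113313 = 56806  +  56507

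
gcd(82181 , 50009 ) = 1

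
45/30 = 3/2 = 1.50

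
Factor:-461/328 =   -  2^ (  -  3 ) * 41^ ( - 1)*461^1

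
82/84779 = 82/84779 = 0.00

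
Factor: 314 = 2^1*157^1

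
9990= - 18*( - 555) 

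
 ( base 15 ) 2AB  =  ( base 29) L2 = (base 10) 611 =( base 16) 263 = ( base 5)4421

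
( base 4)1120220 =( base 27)7l2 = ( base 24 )9k8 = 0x1628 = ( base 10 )5672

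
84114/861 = 97 + 199/287= 97.69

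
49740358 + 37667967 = 87408325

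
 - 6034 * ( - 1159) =6993406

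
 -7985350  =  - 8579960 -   -  594610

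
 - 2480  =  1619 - 4099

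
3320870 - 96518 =3224352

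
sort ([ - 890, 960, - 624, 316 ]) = [-890, - 624,316,960]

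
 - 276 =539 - 815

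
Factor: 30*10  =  300 = 2^2*3^1*5^2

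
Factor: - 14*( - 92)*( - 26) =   -  2^4 * 7^1*13^1* 23^1=   - 33488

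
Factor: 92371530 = 2^1*3^1*5^1*83^1*37097^1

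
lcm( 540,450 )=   2700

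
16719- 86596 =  - 69877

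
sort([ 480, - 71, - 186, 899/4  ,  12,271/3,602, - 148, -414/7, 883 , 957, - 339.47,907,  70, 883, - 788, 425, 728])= [ - 788, - 339.47, - 186, - 148,-71, -414/7, 12, 70, 271/3 , 899/4,425, 480,  602, 728, 883,883, 907, 957 ] 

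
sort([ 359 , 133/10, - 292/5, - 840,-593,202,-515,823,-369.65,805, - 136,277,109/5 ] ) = [-840, -593, - 515, - 369.65, - 136,-292/5,133/10,109/5, 202, 277, 359, 805 , 823 ] 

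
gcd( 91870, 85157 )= 1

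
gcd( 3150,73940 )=10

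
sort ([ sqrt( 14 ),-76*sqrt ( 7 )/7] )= [ - 76*sqrt( 7) /7, sqrt(14)]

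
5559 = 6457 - 898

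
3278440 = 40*81961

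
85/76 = 85/76 = 1.12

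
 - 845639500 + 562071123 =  -283568377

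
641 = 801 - 160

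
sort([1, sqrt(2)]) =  [ 1  ,  sqrt(2)] 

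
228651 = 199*1149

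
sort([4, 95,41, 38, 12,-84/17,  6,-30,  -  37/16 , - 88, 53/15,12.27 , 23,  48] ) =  [ - 88,-30,  -  84/17, - 37/16,53/15,4, 6,12, 12.27, 23,38,41, 48, 95] 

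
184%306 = 184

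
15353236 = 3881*3956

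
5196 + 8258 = 13454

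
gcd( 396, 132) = 132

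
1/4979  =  1/4979= 0.00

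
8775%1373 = 537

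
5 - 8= - 3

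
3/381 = 1/127 = 0.01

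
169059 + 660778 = 829837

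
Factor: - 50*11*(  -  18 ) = 9900 = 2^2* 3^2*5^2*11^1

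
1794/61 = 1794/61 = 29.41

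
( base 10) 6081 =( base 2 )1011111000001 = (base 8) 13701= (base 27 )896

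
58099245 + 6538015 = 64637260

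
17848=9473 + 8375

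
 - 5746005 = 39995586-45741591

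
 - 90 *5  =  -450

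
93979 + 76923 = 170902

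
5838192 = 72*81086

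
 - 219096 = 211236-430332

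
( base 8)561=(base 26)E5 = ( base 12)269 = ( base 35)aj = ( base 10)369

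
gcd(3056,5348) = 764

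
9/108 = 1/12 = 0.08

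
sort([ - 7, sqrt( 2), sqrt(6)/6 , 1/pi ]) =[ - 7 , 1/pi,sqrt(6 )/6, sqrt( 2 )] 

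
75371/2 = 37685 + 1/2 = 37685.50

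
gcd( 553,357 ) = 7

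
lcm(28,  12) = 84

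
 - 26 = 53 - 79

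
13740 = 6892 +6848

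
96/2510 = 48/1255 = 0.04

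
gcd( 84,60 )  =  12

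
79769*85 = 6780365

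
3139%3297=3139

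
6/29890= 3/14945 = 0.00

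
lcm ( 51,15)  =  255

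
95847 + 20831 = 116678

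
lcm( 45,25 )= 225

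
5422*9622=52170484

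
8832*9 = 79488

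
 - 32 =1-33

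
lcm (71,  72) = 5112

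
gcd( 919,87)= 1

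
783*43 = 33669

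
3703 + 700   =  4403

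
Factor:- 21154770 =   -  2^1*3^4*5^1*7^2*13^1*41^1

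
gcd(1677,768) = 3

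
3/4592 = 3/4592 =0.00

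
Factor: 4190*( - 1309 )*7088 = - 2^5*5^1* 7^1*11^1*17^1*419^1*443^1 = - 38875624480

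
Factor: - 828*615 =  - 509220 =- 2^2*3^3*5^1 * 23^1 *41^1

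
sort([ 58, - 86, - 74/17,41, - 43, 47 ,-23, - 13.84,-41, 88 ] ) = [ - 86, - 43, - 41, - 23, - 13.84, - 74/17,41,47,  58, 88]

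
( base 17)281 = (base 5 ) 10330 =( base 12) 4B7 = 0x2cb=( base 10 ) 715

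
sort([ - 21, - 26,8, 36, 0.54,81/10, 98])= [ - 26, - 21, 0.54, 8 , 81/10, 36,98]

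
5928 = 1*5928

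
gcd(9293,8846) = 1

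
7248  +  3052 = 10300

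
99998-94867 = 5131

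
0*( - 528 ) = 0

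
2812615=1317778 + 1494837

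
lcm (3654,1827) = 3654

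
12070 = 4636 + 7434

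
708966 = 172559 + 536407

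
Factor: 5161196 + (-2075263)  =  23^1 * 134171^1 = 3085933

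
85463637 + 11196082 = 96659719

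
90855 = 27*3365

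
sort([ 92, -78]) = [-78, 92]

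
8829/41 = 8829/41 = 215.34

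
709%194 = 127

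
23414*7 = 163898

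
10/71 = 10/71 = 0.14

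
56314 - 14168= 42146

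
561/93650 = 561/93650 = 0.01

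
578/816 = 17/24 = 0.71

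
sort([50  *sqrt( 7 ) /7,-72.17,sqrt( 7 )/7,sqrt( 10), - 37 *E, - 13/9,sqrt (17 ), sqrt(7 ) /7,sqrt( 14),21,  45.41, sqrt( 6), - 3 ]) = [-37*E, - 72.17,-3 , - 13/9, sqrt( 7 )/7,sqrt(7) /7 , sqrt( 6 ),sqrt(10 ), sqrt( 14), sqrt(17 ), 50 * sqrt( 7 )/7, 21, 45.41 ] 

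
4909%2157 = 595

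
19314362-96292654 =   -  76978292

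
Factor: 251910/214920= 2^ (  -  2) * 3^1*199^( - 1)*311^1 = 933/796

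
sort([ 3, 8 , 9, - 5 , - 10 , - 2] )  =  [ - 10 ,-5, - 2,3, 8,9] 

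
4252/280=15 + 13/70  =  15.19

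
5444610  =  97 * 56130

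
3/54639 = 1/18213 = 0.00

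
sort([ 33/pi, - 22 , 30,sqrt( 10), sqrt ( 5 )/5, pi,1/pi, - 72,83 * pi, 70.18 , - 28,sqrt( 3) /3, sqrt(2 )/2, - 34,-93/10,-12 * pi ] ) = [ - 72, - 12*pi, - 34, - 28, - 22, - 93/10,  1/pi,sqrt( 5)/5,sqrt( 3)/3,sqrt(2 ) /2,  pi,sqrt( 10 ),33/pi, 30,  70.18,  83*pi ] 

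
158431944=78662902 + 79769042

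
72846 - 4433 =68413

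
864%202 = 56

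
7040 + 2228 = 9268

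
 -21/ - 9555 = 1/455 = 0.00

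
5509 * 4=22036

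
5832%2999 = 2833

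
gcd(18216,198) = 198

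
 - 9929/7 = - 1419+ 4/7 = - 1418.43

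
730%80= 10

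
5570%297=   224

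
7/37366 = 1/5338 = 0.00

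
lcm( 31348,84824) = 1442008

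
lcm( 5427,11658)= 314766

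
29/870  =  1/30 = 0.03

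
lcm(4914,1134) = 14742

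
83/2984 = 83/2984 = 0.03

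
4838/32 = 2419/16 = 151.19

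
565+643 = 1208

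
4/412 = 1/103 =0.01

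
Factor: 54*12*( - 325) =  - 2^3 * 3^4*5^2*13^1 = -210600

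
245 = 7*35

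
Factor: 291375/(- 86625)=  - 37/11 = -11^( - 1)*37^1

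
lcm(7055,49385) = 49385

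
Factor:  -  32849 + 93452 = 60603 = 3^1*20201^1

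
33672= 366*92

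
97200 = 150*648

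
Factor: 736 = 2^5*23^1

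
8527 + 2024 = 10551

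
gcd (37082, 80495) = 1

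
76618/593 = 129 +121/593 = 129.20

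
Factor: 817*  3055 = 2495935 = 5^1*13^1*19^1 * 43^1 * 47^1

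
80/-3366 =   -  1+ 1643/1683= -  0.02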